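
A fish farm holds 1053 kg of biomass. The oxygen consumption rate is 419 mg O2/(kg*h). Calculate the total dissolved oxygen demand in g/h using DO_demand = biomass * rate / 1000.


Total O2 consumption (mg/h) = 1053 kg * 419 mg/(kg*h) = 441207 mg/h
Convert to g/h: 441207 / 1000 = 441.207 g/h

441.207 g/h


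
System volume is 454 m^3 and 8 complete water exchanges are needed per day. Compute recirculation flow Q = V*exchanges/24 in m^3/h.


Daily recirculation volume = 454 m^3 * 8 = 3632 m^3/day
Flow rate Q = daily volume / 24 h = 3632 / 24 = 151.333 m^3/h

151.333 m^3/h


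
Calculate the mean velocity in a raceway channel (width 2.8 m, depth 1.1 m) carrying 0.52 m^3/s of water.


Cross-sectional area = W * d = 2.8 * 1.1 = 3.08 m^2
Velocity = Q / A = 0.52 / 3.08 = 0.168831 m/s

0.168831 m/s


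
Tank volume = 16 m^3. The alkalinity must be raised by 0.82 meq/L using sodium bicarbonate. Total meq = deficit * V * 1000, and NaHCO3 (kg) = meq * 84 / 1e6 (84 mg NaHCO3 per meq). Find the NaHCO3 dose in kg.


Tank volume in L = 16 m^3 * 1000 = 16000 L
Total meq required = 0.82 meq/L * 16000 L = 13120 meq
NaHCO3 mass = 13120 meq * 84 mg/meq / 1e6 = 1.10208 kg

1.10208 kg


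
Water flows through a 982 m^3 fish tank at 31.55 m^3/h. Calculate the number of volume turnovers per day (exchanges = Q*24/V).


Daily flow volume = 31.55 m^3/h * 24 h = 757.2 m^3/day
Exchanges = daily flow / tank volume = 757.2 / 982 = 0.771079 exchanges/day

0.771079 exchanges/day


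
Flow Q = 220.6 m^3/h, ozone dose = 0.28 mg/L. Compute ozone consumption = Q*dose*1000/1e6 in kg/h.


O3 demand (mg/h) = Q * dose * 1000 = 220.6 * 0.28 * 1000 = 61768 mg/h
Convert mg to kg: 61768 / 1e6 = 0.061768 kg/h

0.061768 kg/h


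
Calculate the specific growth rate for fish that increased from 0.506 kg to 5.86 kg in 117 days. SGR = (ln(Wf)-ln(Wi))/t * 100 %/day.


ln(W_f) = ln(5.86) = 1.7681496
ln(W_i) = ln(0.506) = -0.68121861
ln(W_f) - ln(W_i) = 1.7681496 - -0.68121861 = 2.4493682
SGR = 2.4493682 / 117 * 100 = 2.09348 %/day

2.09348 %/day


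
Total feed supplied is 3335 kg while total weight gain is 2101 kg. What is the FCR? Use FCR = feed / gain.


FCR = feed consumed / weight gained
FCR = 3335 kg / 2101 kg = 1.58734

1.58734


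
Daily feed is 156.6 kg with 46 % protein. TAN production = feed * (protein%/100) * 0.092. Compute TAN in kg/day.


Protein in feed = 156.6 * 46/100 = 72.036 kg/day
TAN = protein * 0.092 = 72.036 * 0.092 = 6.627312 kg/day

6.627312 kg/day


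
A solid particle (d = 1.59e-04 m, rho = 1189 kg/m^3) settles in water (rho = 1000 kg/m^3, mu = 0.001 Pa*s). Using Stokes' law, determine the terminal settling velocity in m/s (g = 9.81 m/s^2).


Density difference: rho_p - rho_f = 1189 - 1000 = 189 kg/m^3
d^2 = (1.59e-04)^2 = 2.5281e-08 m^2
Numerator = (rho_p - rho_f) * g * d^2 = 189 * 9.81 * 2.5281e-08 = 4.6873249e-05
Denominator = 18 * mu = 18 * 0.001 = 0.018
v_s = 4.6873249e-05 / 0.018 = 0.00260407 m/s
Check: Re = rho_f * v_s * d / mu = 1000 * 0.00260407 * 1.59e-04 / 0.001 = 0.414 < 1, so Stokes' law applies.

0.00260407 m/s


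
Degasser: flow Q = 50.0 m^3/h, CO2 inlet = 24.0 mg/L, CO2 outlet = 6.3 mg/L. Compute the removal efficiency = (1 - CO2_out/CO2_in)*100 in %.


CO2_out / CO2_in = 6.3 / 24.0 = 0.2625
Fraction remaining = 0.2625
efficiency = (1 - 0.2625) * 100 = 73.75 %

73.75 %


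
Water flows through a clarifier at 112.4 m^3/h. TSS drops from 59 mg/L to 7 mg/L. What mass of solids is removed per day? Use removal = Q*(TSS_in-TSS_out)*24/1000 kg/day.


Concentration drop: TSS_in - TSS_out = 59 - 7 = 52 mg/L
Hourly solids removed = Q * dTSS = 112.4 m^3/h * 52 mg/L = 5844.8 g/h  (m^3/h * mg/L = g/h)
Daily solids removed = 5844.8 * 24 = 140275.2 g/day
Convert g to kg: 140275.2 / 1000 = 140.2752 kg/day

140.2752 kg/day


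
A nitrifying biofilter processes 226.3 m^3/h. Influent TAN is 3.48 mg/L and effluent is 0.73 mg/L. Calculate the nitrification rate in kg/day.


Concentration drop: TAN_in - TAN_out = 3.48 - 0.73 = 2.75 mg/L
Hourly TAN removed = Q * dTAN = 226.3 m^3/h * 2.75 mg/L = 622.325 g/h  (m^3/h * mg/L = g/h)
Daily TAN removed = 622.325 * 24 = 14935.8 g/day
Convert to kg/day: 14935.8 / 1000 = 14.9358 kg/day

14.9358 kg/day


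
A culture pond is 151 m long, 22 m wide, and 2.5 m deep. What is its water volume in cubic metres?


Base area = L * W = 151 * 22 = 3322 m^2
Volume = area * depth = 3322 * 2.5 = 8305 m^3

8305 m^3


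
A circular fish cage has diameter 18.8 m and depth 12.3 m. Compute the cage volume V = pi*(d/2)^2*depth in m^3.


r = d/2 = 18.8/2 = 9.4 m
Base area = pi*r^2 = pi*9.4^2 = 277.59113 m^2
Volume = 277.59113 * 12.3 = 3414.37 m^3

3414.37 m^3


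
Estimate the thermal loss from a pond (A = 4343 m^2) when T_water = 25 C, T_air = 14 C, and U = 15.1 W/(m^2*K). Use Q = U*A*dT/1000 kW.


Temperature difference dT = 25 - 14 = 11 K
Heat loss (W) = U * A * dT = 15.1 * 4343 * 11 = 721372.3 W
Convert to kW: 721372.3 / 1000 = 721.3723 kW

721.3723 kW


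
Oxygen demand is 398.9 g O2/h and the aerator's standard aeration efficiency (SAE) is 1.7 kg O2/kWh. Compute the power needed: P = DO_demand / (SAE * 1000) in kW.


SAE in g O2/kWh = 1.7 * 1000 = 1700 g/kWh
P = DO_demand / SAE_g = 398.9 / 1700 = 0.234647 kW

0.234647 kW


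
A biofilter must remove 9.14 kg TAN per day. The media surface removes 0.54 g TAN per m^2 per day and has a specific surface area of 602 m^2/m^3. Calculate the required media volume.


A = 9.14*1000 / 0.54 = 16925.926 m^2
V = 16925.926 / 602 = 28.1162

28.1162 m^3


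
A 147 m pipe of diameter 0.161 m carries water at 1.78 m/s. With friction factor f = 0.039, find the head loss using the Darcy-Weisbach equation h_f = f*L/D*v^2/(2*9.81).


v^2 = 1.78^2 = 3.1684 m^2/s^2
L/D = 147/0.161 = 913.04348
h_f = f*(L/D)*v^2/(2g) = 0.039 * 913.04348 * 3.1684 / 19.62 = 5.75039 m

5.75039 m


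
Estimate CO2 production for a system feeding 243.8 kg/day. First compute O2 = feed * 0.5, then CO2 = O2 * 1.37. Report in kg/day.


O2 = 243.8 * 0.5 = 121.9
CO2 = 121.9 * 1.37 = 167.003

167.003 kg/day


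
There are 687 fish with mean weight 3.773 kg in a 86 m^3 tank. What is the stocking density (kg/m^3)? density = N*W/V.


Total biomass = 687 fish * 3.773 kg = 2592.051 kg
Density = total biomass / volume = 2592.051 / 86 = 30.1401 kg/m^3

30.1401 kg/m^3


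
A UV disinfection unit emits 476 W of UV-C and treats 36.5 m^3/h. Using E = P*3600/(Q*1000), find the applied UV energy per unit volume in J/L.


Energy delivered per hour = 476 W * 3600 s = 1713600 J/h
Volume treated per hour = 36.5 m^3/h * 1000 = 36500 L/h
dose = 1713600 / 36500 = 46.9479 J/L

46.9479 J/L


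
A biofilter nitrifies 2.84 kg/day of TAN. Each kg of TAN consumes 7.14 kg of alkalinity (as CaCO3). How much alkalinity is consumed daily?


Alkalinity factor: 7.14 kg CaCO3 consumed per kg TAN nitrified
alk = 2.84 kg TAN * 7.14 = 20.2776 kg CaCO3/day

20.2776 kg CaCO3/day


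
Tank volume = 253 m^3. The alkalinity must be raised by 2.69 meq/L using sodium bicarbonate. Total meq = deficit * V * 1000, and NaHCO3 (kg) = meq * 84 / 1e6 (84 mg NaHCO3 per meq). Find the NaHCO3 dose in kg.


Tank volume in L = 253 m^3 * 1000 = 253000 L
Total meq required = 2.69 meq/L * 253000 L = 680570 meq
NaHCO3 mass = 680570 meq * 84 mg/meq / 1e6 = 57.1679 kg

57.1679 kg


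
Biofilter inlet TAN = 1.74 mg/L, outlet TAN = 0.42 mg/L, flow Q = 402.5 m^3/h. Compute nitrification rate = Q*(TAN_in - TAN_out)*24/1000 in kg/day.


Concentration drop: TAN_in - TAN_out = 1.74 - 0.42 = 1.32 mg/L
Hourly TAN removed = Q * dTAN = 402.5 m^3/h * 1.32 mg/L = 531.3 g/h  (m^3/h * mg/L = g/h)
Daily TAN removed = 531.3 * 24 = 12751.2 g/day
Convert to kg/day: 12751.2 / 1000 = 12.7512 kg/day

12.7512 kg/day


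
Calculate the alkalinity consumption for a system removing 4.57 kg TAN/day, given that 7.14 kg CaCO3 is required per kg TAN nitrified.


Alkalinity factor: 7.14 kg CaCO3 consumed per kg TAN nitrified
alk = 4.57 kg TAN * 7.14 = 32.6298 kg CaCO3/day

32.6298 kg CaCO3/day


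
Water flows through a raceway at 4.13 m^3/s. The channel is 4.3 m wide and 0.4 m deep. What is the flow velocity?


Cross-sectional area = W * d = 4.3 * 0.4 = 1.72 m^2
Velocity = Q / A = 4.13 / 1.72 = 2.40116 m/s

2.40116 m/s


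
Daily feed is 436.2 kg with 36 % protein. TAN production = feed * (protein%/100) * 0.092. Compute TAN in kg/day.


Protein in feed = 436.2 * 36/100 = 157.032 kg/day
TAN = protein * 0.092 = 157.032 * 0.092 = 14.446944 kg/day

14.446944 kg/day


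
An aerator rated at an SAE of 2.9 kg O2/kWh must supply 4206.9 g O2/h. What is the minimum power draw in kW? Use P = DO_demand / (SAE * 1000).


SAE in g O2/kWh = 2.9 * 1000 = 2900 g/kWh
P = DO_demand / SAE_g = 4206.9 / 2900 = 1.45066 kW

1.45066 kW


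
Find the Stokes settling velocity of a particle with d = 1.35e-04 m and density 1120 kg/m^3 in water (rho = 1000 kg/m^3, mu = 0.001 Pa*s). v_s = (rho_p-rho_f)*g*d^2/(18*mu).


Density difference: rho_p - rho_f = 1120 - 1000 = 120 kg/m^3
d^2 = (1.35e-04)^2 = 1.8225e-08 m^2
Numerator = (rho_p - rho_f) * g * d^2 = 120 * 9.81 * 1.8225e-08 = 2.145447e-05
Denominator = 18 * mu = 18 * 0.001 = 0.018
v_s = 2.145447e-05 / 0.018 = 0.00119191 m/s
Check: Re = rho_f * v_s * d / mu = 1000 * 0.00119191 * 1.35e-04 / 0.001 = 0.161 < 1, so Stokes' law applies.

0.00119191 m/s


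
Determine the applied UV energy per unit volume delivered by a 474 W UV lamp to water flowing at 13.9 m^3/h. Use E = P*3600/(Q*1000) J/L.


Energy delivered per hour = 474 W * 3600 s = 1706400 J/h
Volume treated per hour = 13.9 m^3/h * 1000 = 13900 L/h
dose = 1706400 / 13900 = 122.763 J/L

122.763 J/L


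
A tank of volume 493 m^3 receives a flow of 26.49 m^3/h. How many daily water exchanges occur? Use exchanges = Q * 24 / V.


Daily flow volume = 26.49 m^3/h * 24 h = 635.76 m^3/day
Exchanges = daily flow / tank volume = 635.76 / 493 = 1.28957 exchanges/day

1.28957 exchanges/day


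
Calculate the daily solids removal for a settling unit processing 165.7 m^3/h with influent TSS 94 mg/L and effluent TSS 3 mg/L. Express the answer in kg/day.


Concentration drop: TSS_in - TSS_out = 94 - 3 = 91 mg/L
Hourly solids removed = Q * dTSS = 165.7 m^3/h * 91 mg/L = 15078.7 g/h  (m^3/h * mg/L = g/h)
Daily solids removed = 15078.7 * 24 = 361888.8 g/day
Convert g to kg: 361888.8 / 1000 = 361.8888 kg/day

361.8888 kg/day


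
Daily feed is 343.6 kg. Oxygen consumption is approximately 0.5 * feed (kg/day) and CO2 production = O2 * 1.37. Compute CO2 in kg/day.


O2 = 343.6 * 0.5 = 171.8
CO2 = 171.8 * 1.37 = 235.366

235.366 kg/day


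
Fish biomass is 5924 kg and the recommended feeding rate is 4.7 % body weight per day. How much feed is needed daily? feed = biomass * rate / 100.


Feeding rate fraction = 4.7% / 100 = 0.047
Daily feed = 5924 kg * 0.047 = 278.428 kg/day

278.428 kg/day


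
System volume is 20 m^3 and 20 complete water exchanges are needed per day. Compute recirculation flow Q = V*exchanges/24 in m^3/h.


Daily recirculation volume = 20 m^3 * 20 = 400 m^3/day
Flow rate Q = daily volume / 24 h = 400 / 24 = 16.6667 m^3/h

16.6667 m^3/h


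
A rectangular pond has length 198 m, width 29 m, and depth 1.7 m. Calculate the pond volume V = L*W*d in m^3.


Base area = L * W = 198 * 29 = 5742 m^2
Volume = area * depth = 5742 * 1.7 = 9761.4 m^3

9761.4 m^3


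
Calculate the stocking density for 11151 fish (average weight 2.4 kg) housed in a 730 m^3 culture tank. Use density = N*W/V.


Total biomass = 11151 fish * 2.4 kg = 26762.4 kg
Density = total biomass / volume = 26762.4 / 730 = 36.6608 kg/m^3

36.6608 kg/m^3


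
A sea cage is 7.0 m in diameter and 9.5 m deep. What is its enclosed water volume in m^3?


r = d/2 = 7.0/2 = 3.5 m
Base area = pi*r^2 = pi*3.5^2 = 38.48451 m^2
Volume = 38.48451 * 9.5 = 365.603 m^3

365.603 m^3


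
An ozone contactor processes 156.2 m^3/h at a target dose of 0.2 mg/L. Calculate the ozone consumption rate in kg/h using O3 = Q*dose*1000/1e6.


O3 demand (mg/h) = Q * dose * 1000 = 156.2 * 0.2 * 1000 = 31240 mg/h
Convert mg to kg: 31240 / 1e6 = 0.03124 kg/h

0.03124 kg/h


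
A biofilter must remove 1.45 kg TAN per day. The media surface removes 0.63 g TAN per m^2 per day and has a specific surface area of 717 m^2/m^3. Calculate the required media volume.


A = 1.45*1000 / 0.63 = 2301.5873 m^2
V = 2301.5873 / 717 = 3.21002

3.21002 m^3


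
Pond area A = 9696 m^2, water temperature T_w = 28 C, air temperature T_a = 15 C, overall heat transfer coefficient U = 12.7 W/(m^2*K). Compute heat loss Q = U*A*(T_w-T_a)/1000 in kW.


Temperature difference dT = 28 - 15 = 13 K
Heat loss (W) = U * A * dT = 12.7 * 9696 * 13 = 1600809.6 W
Convert to kW: 1600809.6 / 1000 = 1600.8096 kW

1600.8096 kW


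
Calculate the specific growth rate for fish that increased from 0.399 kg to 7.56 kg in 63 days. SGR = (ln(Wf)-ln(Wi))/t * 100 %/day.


ln(W_f) = ln(7.56) = 2.0228712
ln(W_i) = ln(0.399) = -0.91879386
ln(W_f) - ln(W_i) = 2.0228712 - -0.91879386 = 2.9416651
SGR = 2.9416651 / 63 * 100 = 4.66931 %/day

4.66931 %/day


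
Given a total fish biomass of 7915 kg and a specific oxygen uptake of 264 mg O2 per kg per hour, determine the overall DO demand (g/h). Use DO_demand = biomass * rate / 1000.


Total O2 consumption (mg/h) = 7915 kg * 264 mg/(kg*h) = 2089560 mg/h
Convert to g/h: 2089560 / 1000 = 2089.56 g/h

2089.56 g/h


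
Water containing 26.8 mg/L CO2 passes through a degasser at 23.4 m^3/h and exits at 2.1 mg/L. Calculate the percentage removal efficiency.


CO2_out / CO2_in = 2.1 / 26.8 = 0.078358209
Fraction remaining = 0.078358209
efficiency = (1 - 0.078358209) * 100 = 92.1642 %

92.1642 %


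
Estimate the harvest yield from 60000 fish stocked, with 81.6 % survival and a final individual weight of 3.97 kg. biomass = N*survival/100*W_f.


Survivors = 60000 * 81.6/100 = 48960 fish
Harvest biomass = survivors * W_f = 48960 * 3.97 = 194371.2 kg

194371.2 kg


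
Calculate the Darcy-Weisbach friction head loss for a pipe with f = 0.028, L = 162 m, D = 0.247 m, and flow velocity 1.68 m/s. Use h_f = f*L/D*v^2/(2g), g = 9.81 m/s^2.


v^2 = 1.68^2 = 2.8224 m^2/s^2
L/D = 162/0.247 = 655.87045
h_f = f*(L/D)*v^2/(2g) = 0.028 * 655.87045 * 2.8224 / 19.62 = 2.64177 m

2.64177 m


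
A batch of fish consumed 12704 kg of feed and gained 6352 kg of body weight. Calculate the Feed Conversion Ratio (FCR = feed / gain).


FCR = feed consumed / weight gained
FCR = 12704 kg / 6352 kg = 2

2


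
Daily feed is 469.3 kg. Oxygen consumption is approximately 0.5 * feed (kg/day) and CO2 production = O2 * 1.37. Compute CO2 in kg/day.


O2 = 469.3 * 0.5 = 234.65
CO2 = 234.65 * 1.37 = 321.4705

321.4705 kg/day


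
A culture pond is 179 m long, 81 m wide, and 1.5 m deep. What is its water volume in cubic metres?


Base area = L * W = 179 * 81 = 14499 m^2
Volume = area * depth = 14499 * 1.5 = 21748.5 m^3

21748.5 m^3


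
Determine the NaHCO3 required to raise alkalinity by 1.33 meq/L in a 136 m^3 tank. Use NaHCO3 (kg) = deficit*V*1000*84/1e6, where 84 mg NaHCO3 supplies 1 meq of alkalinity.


Tank volume in L = 136 m^3 * 1000 = 136000 L
Total meq required = 1.33 meq/L * 136000 L = 180880 meq
NaHCO3 mass = 180880 meq * 84 mg/meq / 1e6 = 15.1939 kg

15.1939 kg


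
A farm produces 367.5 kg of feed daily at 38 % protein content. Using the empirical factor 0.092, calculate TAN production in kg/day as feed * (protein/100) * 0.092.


Protein in feed = 367.5 * 38/100 = 139.65 kg/day
TAN = protein * 0.092 = 139.65 * 0.092 = 12.8478 kg/day

12.8478 kg/day


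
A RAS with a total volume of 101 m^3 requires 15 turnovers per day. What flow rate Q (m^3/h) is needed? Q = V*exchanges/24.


Daily recirculation volume = 101 m^3 * 15 = 1515 m^3/day
Flow rate Q = daily volume / 24 h = 1515 / 24 = 63.125 m^3/h

63.125 m^3/h


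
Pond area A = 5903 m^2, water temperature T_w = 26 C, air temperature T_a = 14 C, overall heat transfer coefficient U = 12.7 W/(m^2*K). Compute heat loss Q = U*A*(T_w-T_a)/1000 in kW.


Temperature difference dT = 26 - 14 = 12 K
Heat loss (W) = U * A * dT = 12.7 * 5903 * 12 = 899617.2 W
Convert to kW: 899617.2 / 1000 = 899.6172 kW

899.6172 kW


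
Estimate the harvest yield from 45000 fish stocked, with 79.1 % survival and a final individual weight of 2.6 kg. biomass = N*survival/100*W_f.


Survivors = 45000 * 79.1/100 = 35595 fish
Harvest biomass = survivors * W_f = 35595 * 2.6 = 92547 kg

92547 kg


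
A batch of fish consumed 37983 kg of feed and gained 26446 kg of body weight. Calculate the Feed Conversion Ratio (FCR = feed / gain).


FCR = feed consumed / weight gained
FCR = 37983 kg / 26446 kg = 1.43625

1.43625


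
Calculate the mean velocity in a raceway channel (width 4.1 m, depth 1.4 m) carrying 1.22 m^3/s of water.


Cross-sectional area = W * d = 4.1 * 1.4 = 5.74 m^2
Velocity = Q / A = 1.22 / 5.74 = 0.212544 m/s

0.212544 m/s


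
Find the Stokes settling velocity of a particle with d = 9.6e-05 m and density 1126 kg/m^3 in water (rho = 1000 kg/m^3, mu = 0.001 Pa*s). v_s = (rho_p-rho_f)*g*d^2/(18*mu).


Density difference: rho_p - rho_f = 1126 - 1000 = 126 kg/m^3
d^2 = (9.6e-05)^2 = 9.216e-09 m^2
Numerator = (rho_p - rho_f) * g * d^2 = 126 * 9.81 * 9.216e-09 = 1.1391529e-05
Denominator = 18 * mu = 18 * 0.001 = 0.018
v_s = 1.1391529e-05 / 0.018 = 6.32863e-04 m/s
Check: Re = rho_f * v_s * d / mu = 1000 * 6.32863e-04 * 9.6e-05 / 0.001 = 0.0608 < 1, so Stokes' law applies.

6.32863e-04 m/s


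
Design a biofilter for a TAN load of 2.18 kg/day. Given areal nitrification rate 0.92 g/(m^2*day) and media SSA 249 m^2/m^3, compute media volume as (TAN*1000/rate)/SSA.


A = 2.18*1000 / 0.92 = 2369.5652 m^2
V = 2369.5652 / 249 = 9.51633

9.51633 m^3


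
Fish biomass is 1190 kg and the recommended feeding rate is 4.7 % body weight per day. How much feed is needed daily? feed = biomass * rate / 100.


Feeding rate fraction = 4.7% / 100 = 0.047
Daily feed = 1190 kg * 0.047 = 55.93 kg/day

55.93 kg/day


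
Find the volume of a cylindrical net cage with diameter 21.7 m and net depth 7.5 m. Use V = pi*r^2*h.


r = d/2 = 21.7/2 = 10.85 m
Base area = pi*r^2 = pi*10.85^2 = 369.83614 m^2
Volume = 369.83614 * 7.5 = 2773.77 m^3

2773.77 m^3


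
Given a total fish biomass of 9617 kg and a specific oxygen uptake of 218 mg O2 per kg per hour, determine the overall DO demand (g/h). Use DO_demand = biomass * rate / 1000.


Total O2 consumption (mg/h) = 9617 kg * 218 mg/(kg*h) = 2096506 mg/h
Convert to g/h: 2096506 / 1000 = 2096.506 g/h

2096.506 g/h


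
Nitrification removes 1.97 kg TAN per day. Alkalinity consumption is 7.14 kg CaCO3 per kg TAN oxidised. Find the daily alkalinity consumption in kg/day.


Alkalinity factor: 7.14 kg CaCO3 consumed per kg TAN nitrified
alk = 1.97 kg TAN * 7.14 = 14.0658 kg CaCO3/day

14.0658 kg CaCO3/day


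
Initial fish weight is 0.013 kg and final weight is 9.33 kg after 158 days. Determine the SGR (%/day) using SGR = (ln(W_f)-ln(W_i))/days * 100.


ln(W_f) = ln(9.33) = 2.233235
ln(W_i) = ln(0.013) = -4.3428059
ln(W_f) - ln(W_i) = 2.233235 - -4.3428059 = 6.5760409
SGR = 6.5760409 / 158 * 100 = 4.16205 %/day

4.16205 %/day


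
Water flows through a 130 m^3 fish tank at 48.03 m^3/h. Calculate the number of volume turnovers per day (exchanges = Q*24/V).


Daily flow volume = 48.03 m^3/h * 24 h = 1152.72 m^3/day
Exchanges = daily flow / tank volume = 1152.72 / 130 = 8.86708 exchanges/day

8.86708 exchanges/day


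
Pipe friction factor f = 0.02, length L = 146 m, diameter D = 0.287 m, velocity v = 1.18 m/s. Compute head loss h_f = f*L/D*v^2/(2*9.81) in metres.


v^2 = 1.18^2 = 1.3924 m^2/s^2
L/D = 146/0.287 = 508.7108
h_f = f*(L/D)*v^2/(2g) = 0.02 * 508.7108 * 1.3924 / 19.62 = 0.722048 m

0.722048 m


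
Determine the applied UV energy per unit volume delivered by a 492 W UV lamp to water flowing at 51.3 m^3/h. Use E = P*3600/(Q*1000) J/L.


Energy delivered per hour = 492 W * 3600 s = 1771200 J/h
Volume treated per hour = 51.3 m^3/h * 1000 = 51300 L/h
dose = 1771200 / 51300 = 34.5263 J/L

34.5263 J/L


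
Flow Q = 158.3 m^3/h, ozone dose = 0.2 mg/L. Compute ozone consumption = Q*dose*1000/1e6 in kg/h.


O3 demand (mg/h) = Q * dose * 1000 = 158.3 * 0.2 * 1000 = 31660 mg/h
Convert mg to kg: 31660 / 1e6 = 0.03166 kg/h

0.03166 kg/h


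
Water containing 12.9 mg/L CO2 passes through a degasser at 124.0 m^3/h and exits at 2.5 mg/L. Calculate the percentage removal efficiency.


CO2_out / CO2_in = 2.5 / 12.9 = 0.19379845
Fraction remaining = 0.19379845
efficiency = (1 - 0.19379845) * 100 = 80.6202 %

80.6202 %


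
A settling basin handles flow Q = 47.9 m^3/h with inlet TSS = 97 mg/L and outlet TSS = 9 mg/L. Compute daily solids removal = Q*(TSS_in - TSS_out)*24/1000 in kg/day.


Concentration drop: TSS_in - TSS_out = 97 - 9 = 88 mg/L
Hourly solids removed = Q * dTSS = 47.9 m^3/h * 88 mg/L = 4215.2 g/h  (m^3/h * mg/L = g/h)
Daily solids removed = 4215.2 * 24 = 101164.8 g/day
Convert g to kg: 101164.8 / 1000 = 101.1648 kg/day

101.1648 kg/day


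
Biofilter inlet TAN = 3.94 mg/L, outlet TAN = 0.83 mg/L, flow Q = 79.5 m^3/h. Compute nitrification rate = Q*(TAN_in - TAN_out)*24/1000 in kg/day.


Concentration drop: TAN_in - TAN_out = 3.94 - 0.83 = 3.11 mg/L
Hourly TAN removed = Q * dTAN = 79.5 m^3/h * 3.11 mg/L = 247.245 g/h  (m^3/h * mg/L = g/h)
Daily TAN removed = 247.245 * 24 = 5933.88 g/day
Convert to kg/day: 5933.88 / 1000 = 5.93388 kg/day

5.93388 kg/day


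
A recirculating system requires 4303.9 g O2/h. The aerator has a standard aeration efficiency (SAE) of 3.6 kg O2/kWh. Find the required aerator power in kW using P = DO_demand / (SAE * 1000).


SAE in g O2/kWh = 3.6 * 1000 = 3600 g/kWh
P = DO_demand / SAE_g = 4303.9 / 3600 = 1.19553 kW

1.19553 kW


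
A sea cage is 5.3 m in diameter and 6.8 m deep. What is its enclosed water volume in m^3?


r = d/2 = 5.3/2 = 2.65 m
Base area = pi*r^2 = pi*2.65^2 = 22.061834 m^2
Volume = 22.061834 * 6.8 = 150.02 m^3

150.02 m^3


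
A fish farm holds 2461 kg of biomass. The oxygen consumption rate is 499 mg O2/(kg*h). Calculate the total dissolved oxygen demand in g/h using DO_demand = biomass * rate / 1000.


Total O2 consumption (mg/h) = 2461 kg * 499 mg/(kg*h) = 1228039 mg/h
Convert to g/h: 1228039 / 1000 = 1228.039 g/h

1228.039 g/h


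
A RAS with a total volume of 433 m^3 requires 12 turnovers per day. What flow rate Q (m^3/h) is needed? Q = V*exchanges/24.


Daily recirculation volume = 433 m^3 * 12 = 5196 m^3/day
Flow rate Q = daily volume / 24 h = 5196 / 24 = 216.5 m^3/h

216.5 m^3/h


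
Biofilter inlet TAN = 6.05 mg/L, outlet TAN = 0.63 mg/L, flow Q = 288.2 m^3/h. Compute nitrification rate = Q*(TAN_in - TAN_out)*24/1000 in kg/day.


Concentration drop: TAN_in - TAN_out = 6.05 - 0.63 = 5.42 mg/L
Hourly TAN removed = Q * dTAN = 288.2 m^3/h * 5.42 mg/L = 1562.044 g/h  (m^3/h * mg/L = g/h)
Daily TAN removed = 1562.044 * 24 = 37489.056 g/day
Convert to kg/day: 37489.056 / 1000 = 37.489056 kg/day

37.489056 kg/day


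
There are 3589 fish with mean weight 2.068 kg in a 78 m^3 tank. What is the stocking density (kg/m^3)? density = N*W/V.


Total biomass = 3589 fish * 2.068 kg = 7422.052 kg
Density = total biomass / volume = 7422.052 / 78 = 95.1545 kg/m^3

95.1545 kg/m^3


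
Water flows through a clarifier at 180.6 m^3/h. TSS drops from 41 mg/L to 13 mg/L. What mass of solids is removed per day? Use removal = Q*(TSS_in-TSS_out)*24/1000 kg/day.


Concentration drop: TSS_in - TSS_out = 41 - 13 = 28 mg/L
Hourly solids removed = Q * dTSS = 180.6 m^3/h * 28 mg/L = 5056.8 g/h  (m^3/h * mg/L = g/h)
Daily solids removed = 5056.8 * 24 = 121363.2 g/day
Convert g to kg: 121363.2 / 1000 = 121.3632 kg/day

121.3632 kg/day


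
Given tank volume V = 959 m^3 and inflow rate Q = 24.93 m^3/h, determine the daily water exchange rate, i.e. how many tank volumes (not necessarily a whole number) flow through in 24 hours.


Daily flow volume = 24.93 m^3/h * 24 h = 598.32 m^3/day
Exchanges = daily flow / tank volume = 598.32 / 959 = 0.6239 exchanges/day

0.6239 exchanges/day


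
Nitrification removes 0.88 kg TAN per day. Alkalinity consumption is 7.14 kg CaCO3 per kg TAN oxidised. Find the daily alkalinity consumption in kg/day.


Alkalinity factor: 7.14 kg CaCO3 consumed per kg TAN nitrified
alk = 0.88 kg TAN * 7.14 = 6.2832 kg CaCO3/day

6.2832 kg CaCO3/day


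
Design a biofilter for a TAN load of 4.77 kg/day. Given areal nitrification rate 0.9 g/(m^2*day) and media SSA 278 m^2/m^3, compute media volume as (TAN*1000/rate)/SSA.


A = 4.77*1000 / 0.9 = 5300 m^2
V = 5300 / 278 = 19.0647

19.0647 m^3


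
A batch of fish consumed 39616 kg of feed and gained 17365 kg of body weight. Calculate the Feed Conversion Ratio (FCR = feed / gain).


FCR = feed consumed / weight gained
FCR = 39616 kg / 17365 kg = 2.28137

2.28137


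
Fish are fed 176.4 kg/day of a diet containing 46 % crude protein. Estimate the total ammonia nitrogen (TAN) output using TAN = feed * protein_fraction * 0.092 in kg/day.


Protein in feed = 176.4 * 46/100 = 81.144 kg/day
TAN = protein * 0.092 = 81.144 * 0.092 = 7.465248 kg/day

7.465248 kg/day


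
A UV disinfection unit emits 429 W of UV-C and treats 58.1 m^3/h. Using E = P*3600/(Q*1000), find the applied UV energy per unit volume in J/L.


Energy delivered per hour = 429 W * 3600 s = 1544400 J/h
Volume treated per hour = 58.1 m^3/h * 1000 = 58100 L/h
dose = 1544400 / 58100 = 26.5818 J/L

26.5818 J/L


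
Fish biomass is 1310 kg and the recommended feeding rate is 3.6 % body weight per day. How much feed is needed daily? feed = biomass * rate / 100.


Feeding rate fraction = 3.6% / 100 = 0.036
Daily feed = 1310 kg * 0.036 = 47.16 kg/day

47.16 kg/day


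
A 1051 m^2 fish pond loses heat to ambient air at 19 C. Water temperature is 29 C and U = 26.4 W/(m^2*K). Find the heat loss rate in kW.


Temperature difference dT = 29 - 19 = 10 K
Heat loss (W) = U * A * dT = 26.4 * 1051 * 10 = 277464 W
Convert to kW: 277464 / 1000 = 277.464 kW

277.464 kW


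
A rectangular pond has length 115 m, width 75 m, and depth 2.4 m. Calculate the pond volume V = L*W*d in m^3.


Base area = L * W = 115 * 75 = 8625 m^2
Volume = area * depth = 8625 * 2.4 = 20700 m^3

20700 m^3


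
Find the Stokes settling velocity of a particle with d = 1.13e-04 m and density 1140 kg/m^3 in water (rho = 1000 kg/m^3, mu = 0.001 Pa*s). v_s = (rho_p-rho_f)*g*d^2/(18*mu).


Density difference: rho_p - rho_f = 1140 - 1000 = 140 kg/m^3
d^2 = (1.13e-04)^2 = 1.2769e-08 m^2
Numerator = (rho_p - rho_f) * g * d^2 = 140 * 9.81 * 1.2769e-08 = 1.7536945e-05
Denominator = 18 * mu = 18 * 0.001 = 0.018
v_s = 1.7536945e-05 / 0.018 = 9.74275e-04 m/s
Check: Re = rho_f * v_s * d / mu = 1000 * 9.74275e-04 * 1.13e-04 / 0.001 = 0.11 < 1, so Stokes' law applies.

9.74275e-04 m/s


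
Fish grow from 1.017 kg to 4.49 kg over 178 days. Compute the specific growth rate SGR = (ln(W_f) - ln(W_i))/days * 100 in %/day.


ln(W_f) = ln(4.49) = 1.5018527
ln(W_i) = ln(1.017) = 0.016857117
ln(W_f) - ln(W_i) = 1.5018527 - 0.016857117 = 1.4849956
SGR = 1.4849956 / 178 * 100 = 0.834267 %/day

0.834267 %/day


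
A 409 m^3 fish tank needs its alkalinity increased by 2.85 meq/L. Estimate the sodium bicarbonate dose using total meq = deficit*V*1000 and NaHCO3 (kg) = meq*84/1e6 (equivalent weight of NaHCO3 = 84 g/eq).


Tank volume in L = 409 m^3 * 1000 = 409000 L
Total meq required = 2.85 meq/L * 409000 L = 1165650 meq
NaHCO3 mass = 1165650 meq * 84 mg/meq / 1e6 = 97.9146 kg

97.9146 kg


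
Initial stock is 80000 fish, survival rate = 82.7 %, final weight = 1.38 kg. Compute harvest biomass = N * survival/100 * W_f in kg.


Survivors = 80000 * 82.7/100 = 66160 fish
Harvest biomass = survivors * W_f = 66160 * 1.38 = 91300.8 kg

91300.8 kg


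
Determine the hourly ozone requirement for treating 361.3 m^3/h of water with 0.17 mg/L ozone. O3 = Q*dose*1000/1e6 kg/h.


O3 demand (mg/h) = Q * dose * 1000 = 361.3 * 0.17 * 1000 = 61421 mg/h
Convert mg to kg: 61421 / 1e6 = 0.061421 kg/h

0.061421 kg/h


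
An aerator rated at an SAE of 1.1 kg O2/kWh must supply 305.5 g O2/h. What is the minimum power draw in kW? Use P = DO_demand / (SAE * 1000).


SAE in g O2/kWh = 1.1 * 1000 = 1100 g/kWh
P = DO_demand / SAE_g = 305.5 / 1100 = 0.277727 kW

0.277727 kW


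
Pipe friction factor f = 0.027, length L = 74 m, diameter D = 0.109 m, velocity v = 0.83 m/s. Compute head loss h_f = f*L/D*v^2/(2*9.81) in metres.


v^2 = 0.83^2 = 0.6889 m^2/s^2
L/D = 74/0.109 = 678.89908
h_f = f*(L/D)*v^2/(2g) = 0.027 * 678.89908 * 0.6889 / 19.62 = 0.643615 m

0.643615 m


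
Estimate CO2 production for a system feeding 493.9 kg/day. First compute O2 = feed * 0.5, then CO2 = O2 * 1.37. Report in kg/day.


O2 = 493.9 * 0.5 = 246.95
CO2 = 246.95 * 1.37 = 338.3215

338.3215 kg/day


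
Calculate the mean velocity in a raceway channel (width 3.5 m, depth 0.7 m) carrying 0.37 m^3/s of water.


Cross-sectional area = W * d = 3.5 * 0.7 = 2.45 m^2
Velocity = Q / A = 0.37 / 2.45 = 0.15102 m/s

0.15102 m/s


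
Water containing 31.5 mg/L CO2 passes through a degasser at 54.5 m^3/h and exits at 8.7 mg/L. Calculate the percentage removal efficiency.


CO2_out / CO2_in = 8.7 / 31.5 = 0.27619048
Fraction remaining = 0.27619048
efficiency = (1 - 0.27619048) * 100 = 72.381 %

72.381 %


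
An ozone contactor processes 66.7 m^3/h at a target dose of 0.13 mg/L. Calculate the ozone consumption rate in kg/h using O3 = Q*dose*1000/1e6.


O3 demand (mg/h) = Q * dose * 1000 = 66.7 * 0.13 * 1000 = 8671 mg/h
Convert mg to kg: 8671 / 1e6 = 0.008671 kg/h

0.008671 kg/h


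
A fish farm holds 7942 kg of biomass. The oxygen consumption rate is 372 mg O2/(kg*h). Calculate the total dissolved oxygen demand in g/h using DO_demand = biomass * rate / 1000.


Total O2 consumption (mg/h) = 7942 kg * 372 mg/(kg*h) = 2954424 mg/h
Convert to g/h: 2954424 / 1000 = 2954.424 g/h

2954.424 g/h


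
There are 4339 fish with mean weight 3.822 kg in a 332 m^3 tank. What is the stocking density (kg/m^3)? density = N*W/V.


Total biomass = 4339 fish * 3.822 kg = 16583.658 kg
Density = total biomass / volume = 16583.658 / 332 = 49.9508 kg/m^3

49.9508 kg/m^3


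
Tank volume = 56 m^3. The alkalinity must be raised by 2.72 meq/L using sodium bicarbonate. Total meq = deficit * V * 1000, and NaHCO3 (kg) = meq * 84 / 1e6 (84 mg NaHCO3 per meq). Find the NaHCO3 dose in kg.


Tank volume in L = 56 m^3 * 1000 = 56000 L
Total meq required = 2.72 meq/L * 56000 L = 152320 meq
NaHCO3 mass = 152320 meq * 84 mg/meq / 1e6 = 12.7949 kg

12.7949 kg


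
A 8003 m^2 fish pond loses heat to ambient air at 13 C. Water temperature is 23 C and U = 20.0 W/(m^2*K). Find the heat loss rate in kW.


Temperature difference dT = 23 - 13 = 10 K
Heat loss (W) = U * A * dT = 20.0 * 8003 * 10 = 1600600 W
Convert to kW: 1600600 / 1000 = 1600.6 kW

1600.6 kW


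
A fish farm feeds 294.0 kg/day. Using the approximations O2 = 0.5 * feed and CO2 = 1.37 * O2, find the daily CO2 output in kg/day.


O2 = 294.0 * 0.5 = 147
CO2 = 147 * 1.37 = 201.39

201.39 kg/day


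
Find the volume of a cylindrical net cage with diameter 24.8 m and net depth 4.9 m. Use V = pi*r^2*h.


r = d/2 = 24.8/2 = 12.4 m
Base area = pi*r^2 = pi*12.4^2 = 483.05129 m^2
Volume = 483.05129 * 4.9 = 2366.95 m^3

2366.95 m^3


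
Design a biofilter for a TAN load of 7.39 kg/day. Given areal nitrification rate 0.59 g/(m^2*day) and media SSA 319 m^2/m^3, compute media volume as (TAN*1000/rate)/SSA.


A = 7.39*1000 / 0.59 = 12525.424 m^2
V = 12525.424 / 319 = 39.2647

39.2647 m^3


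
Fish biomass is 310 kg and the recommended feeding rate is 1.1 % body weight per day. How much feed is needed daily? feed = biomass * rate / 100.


Feeding rate fraction = 1.1% / 100 = 0.011
Daily feed = 310 kg * 0.011 = 3.41 kg/day

3.41 kg/day


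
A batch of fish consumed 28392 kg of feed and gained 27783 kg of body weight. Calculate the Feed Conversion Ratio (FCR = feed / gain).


FCR = feed consumed / weight gained
FCR = 28392 kg / 27783 kg = 1.02192

1.02192


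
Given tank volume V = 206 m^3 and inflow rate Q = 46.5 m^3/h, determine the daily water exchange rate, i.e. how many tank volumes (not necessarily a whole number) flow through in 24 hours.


Daily flow volume = 46.5 m^3/h * 24 h = 1116 m^3/day
Exchanges = daily flow / tank volume = 1116 / 206 = 5.41748 exchanges/day

5.41748 exchanges/day


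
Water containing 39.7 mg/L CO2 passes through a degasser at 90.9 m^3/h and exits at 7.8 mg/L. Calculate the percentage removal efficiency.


CO2_out / CO2_in = 7.8 / 39.7 = 0.19647355
Fraction remaining = 0.19647355
efficiency = (1 - 0.19647355) * 100 = 80.3526 %

80.3526 %


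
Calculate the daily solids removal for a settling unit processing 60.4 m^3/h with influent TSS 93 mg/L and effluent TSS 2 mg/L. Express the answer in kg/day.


Concentration drop: TSS_in - TSS_out = 93 - 2 = 91 mg/L
Hourly solids removed = Q * dTSS = 60.4 m^3/h * 91 mg/L = 5496.4 g/h  (m^3/h * mg/L = g/h)
Daily solids removed = 5496.4 * 24 = 131913.6 g/day
Convert g to kg: 131913.6 / 1000 = 131.9136 kg/day

131.9136 kg/day


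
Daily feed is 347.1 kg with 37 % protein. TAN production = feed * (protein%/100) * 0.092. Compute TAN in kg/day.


Protein in feed = 347.1 * 37/100 = 128.427 kg/day
TAN = protein * 0.092 = 128.427 * 0.092 = 11.815284 kg/day

11.815284 kg/day


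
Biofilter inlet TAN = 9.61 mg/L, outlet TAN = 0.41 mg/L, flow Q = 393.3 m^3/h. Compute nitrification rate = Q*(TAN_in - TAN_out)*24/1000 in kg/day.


Concentration drop: TAN_in - TAN_out = 9.61 - 0.41 = 9.2 mg/L
Hourly TAN removed = Q * dTAN = 393.3 m^3/h * 9.2 mg/L = 3618.36 g/h  (m^3/h * mg/L = g/h)
Daily TAN removed = 3618.36 * 24 = 86840.64 g/day
Convert to kg/day: 86840.64 / 1000 = 86.84064 kg/day

86.84064 kg/day


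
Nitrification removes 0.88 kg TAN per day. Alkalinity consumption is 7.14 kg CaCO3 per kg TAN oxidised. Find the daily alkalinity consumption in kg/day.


Alkalinity factor: 7.14 kg CaCO3 consumed per kg TAN nitrified
alk = 0.88 kg TAN * 7.14 = 6.2832 kg CaCO3/day

6.2832 kg CaCO3/day


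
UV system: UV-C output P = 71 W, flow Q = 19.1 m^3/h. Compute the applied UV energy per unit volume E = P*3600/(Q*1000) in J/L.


Energy delivered per hour = 71 W * 3600 s = 255600 J/h
Volume treated per hour = 19.1 m^3/h * 1000 = 19100 L/h
dose = 255600 / 19100 = 13.3822 J/L

13.3822 J/L


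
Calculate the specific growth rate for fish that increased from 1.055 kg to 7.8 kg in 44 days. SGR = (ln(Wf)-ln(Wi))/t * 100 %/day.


ln(W_f) = ln(7.8) = 2.0541237
ln(W_i) = ln(1.055) = 0.053540767
ln(W_f) - ln(W_i) = 2.0541237 - 0.053540767 = 2.0005829
SGR = 2.0005829 / 44 * 100 = 4.54678 %/day

4.54678 %/day


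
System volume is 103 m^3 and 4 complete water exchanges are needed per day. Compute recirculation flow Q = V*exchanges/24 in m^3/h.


Daily recirculation volume = 103 m^3 * 4 = 412 m^3/day
Flow rate Q = daily volume / 24 h = 412 / 24 = 17.1667 m^3/h

17.1667 m^3/h


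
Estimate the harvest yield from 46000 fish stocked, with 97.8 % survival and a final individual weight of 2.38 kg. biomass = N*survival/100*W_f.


Survivors = 46000 * 97.8/100 = 44988 fish
Harvest biomass = survivors * W_f = 44988 * 2.38 = 107071.44 kg

107071.44 kg


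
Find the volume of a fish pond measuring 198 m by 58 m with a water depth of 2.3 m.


Base area = L * W = 198 * 58 = 11484 m^2
Volume = area * depth = 11484 * 2.3 = 26413.2 m^3

26413.2 m^3


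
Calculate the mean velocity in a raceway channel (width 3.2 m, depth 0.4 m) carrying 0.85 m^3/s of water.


Cross-sectional area = W * d = 3.2 * 0.4 = 1.28 m^2
Velocity = Q / A = 0.85 / 1.28 = 0.664062 m/s

0.664062 m/s


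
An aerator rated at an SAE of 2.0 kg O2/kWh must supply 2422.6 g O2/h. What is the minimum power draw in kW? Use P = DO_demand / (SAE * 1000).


SAE in g O2/kWh = 2.0 * 1000 = 2000 g/kWh
P = DO_demand / SAE_g = 2422.6 / 2000 = 1.2113 kW

1.2113 kW


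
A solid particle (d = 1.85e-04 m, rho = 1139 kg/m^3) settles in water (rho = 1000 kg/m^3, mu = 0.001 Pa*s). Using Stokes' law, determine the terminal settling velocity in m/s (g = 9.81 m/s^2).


Density difference: rho_p - rho_f = 1139 - 1000 = 139 kg/m^3
d^2 = (1.85e-04)^2 = 3.4225e-08 m^2
Numerator = (rho_p - rho_f) * g * d^2 = 139 * 9.81 * 3.4225e-08 = 4.6668868e-05
Denominator = 18 * mu = 18 * 0.001 = 0.018
v_s = 4.6668868e-05 / 0.018 = 0.00259271 m/s
Check: Re = rho_f * v_s * d / mu = 1000 * 0.00259271 * 1.85e-04 / 0.001 = 0.48 < 1, so Stokes' law applies.

0.00259271 m/s


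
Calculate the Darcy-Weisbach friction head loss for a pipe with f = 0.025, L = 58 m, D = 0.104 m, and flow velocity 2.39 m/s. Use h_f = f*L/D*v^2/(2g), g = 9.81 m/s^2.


v^2 = 2.39^2 = 5.7121 m^2/s^2
L/D = 58/0.104 = 557.69231
h_f = f*(L/D)*v^2/(2g) = 0.025 * 557.69231 * 5.7121 / 19.62 = 4.05912 m

4.05912 m


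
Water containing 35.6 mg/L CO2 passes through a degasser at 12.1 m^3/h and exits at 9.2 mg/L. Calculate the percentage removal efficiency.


CO2_out / CO2_in = 9.2 / 35.6 = 0.25842697
Fraction remaining = 0.25842697
efficiency = (1 - 0.25842697) * 100 = 74.1573 %

74.1573 %


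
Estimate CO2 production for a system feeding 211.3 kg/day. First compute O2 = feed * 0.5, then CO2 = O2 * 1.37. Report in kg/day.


O2 = 211.3 * 0.5 = 105.65
CO2 = 105.65 * 1.37 = 144.7405

144.7405 kg/day


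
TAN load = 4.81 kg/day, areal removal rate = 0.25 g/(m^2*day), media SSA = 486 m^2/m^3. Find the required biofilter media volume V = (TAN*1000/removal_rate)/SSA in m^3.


A = 4.81*1000 / 0.25 = 19240 m^2
V = 19240 / 486 = 39.5885

39.5885 m^3


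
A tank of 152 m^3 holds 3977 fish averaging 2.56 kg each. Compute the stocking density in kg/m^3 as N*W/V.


Total biomass = 3977 fish * 2.56 kg = 10181.12 kg
Density = total biomass / volume = 10181.12 / 152 = 66.9811 kg/m^3

66.9811 kg/m^3


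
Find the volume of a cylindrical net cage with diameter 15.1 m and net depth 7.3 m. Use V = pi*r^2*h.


r = d/2 = 15.1/2 = 7.55 m
Base area = pi*r^2 = pi*7.55^2 = 179.07864 m^2
Volume = 179.07864 * 7.3 = 1307.27 m^3

1307.27 m^3


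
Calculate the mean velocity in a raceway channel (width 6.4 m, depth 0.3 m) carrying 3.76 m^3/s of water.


Cross-sectional area = W * d = 6.4 * 0.3 = 1.92 m^2
Velocity = Q / A = 3.76 / 1.92 = 1.95833 m/s

1.95833 m/s


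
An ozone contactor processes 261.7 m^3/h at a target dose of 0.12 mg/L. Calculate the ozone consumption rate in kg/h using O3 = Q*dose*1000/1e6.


O3 demand (mg/h) = Q * dose * 1000 = 261.7 * 0.12 * 1000 = 31404 mg/h
Convert mg to kg: 31404 / 1e6 = 0.031404 kg/h

0.031404 kg/h


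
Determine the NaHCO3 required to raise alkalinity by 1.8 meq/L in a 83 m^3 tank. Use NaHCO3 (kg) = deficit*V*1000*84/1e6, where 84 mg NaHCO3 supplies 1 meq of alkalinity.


Tank volume in L = 83 m^3 * 1000 = 83000 L
Total meq required = 1.8 meq/L * 83000 L = 149400 meq
NaHCO3 mass = 149400 meq * 84 mg/meq / 1e6 = 12.5496 kg

12.5496 kg


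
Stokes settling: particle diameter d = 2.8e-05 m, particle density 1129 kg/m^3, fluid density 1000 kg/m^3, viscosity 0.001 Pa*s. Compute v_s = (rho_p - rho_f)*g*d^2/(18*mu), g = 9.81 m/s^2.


Density difference: rho_p - rho_f = 1129 - 1000 = 129 kg/m^3
d^2 = (2.8e-05)^2 = 7.84e-10 m^2
Numerator = (rho_p - rho_f) * g * d^2 = 129 * 9.81 * 7.84e-10 = 9.9214416e-07
Denominator = 18 * mu = 18 * 0.001 = 0.018
v_s = 9.9214416e-07 / 0.018 = 5.51191e-05 m/s
Check: Re = rho_f * v_s * d / mu = 1000 * 5.51191e-05 * 2.8e-05 / 0.001 = 0.00154 < 1, so Stokes' law applies.

5.51191e-05 m/s


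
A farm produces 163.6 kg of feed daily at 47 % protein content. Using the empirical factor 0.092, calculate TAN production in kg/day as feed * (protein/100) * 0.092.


Protein in feed = 163.6 * 47/100 = 76.892 kg/day
TAN = protein * 0.092 = 76.892 * 0.092 = 7.074064 kg/day

7.074064 kg/day
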